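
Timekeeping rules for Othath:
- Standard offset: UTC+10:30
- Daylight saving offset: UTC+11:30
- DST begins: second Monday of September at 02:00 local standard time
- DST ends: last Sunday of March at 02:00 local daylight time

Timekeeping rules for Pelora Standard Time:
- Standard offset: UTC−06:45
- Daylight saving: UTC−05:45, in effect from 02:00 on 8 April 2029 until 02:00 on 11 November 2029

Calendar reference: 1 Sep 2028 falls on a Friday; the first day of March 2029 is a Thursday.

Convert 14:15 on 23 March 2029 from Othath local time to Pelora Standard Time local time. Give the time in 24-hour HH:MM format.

20:00

1 September 2028 is a Friday, so the first Monday is September 4 and the second is September 11.
1 March 2029 is a Thursday, so Sundays fall on 4, 11, 18, 25; the last is March 25.
23 March 2029 lies within the daylight-saving period (11 September 2028 – 25 March 2029), so Othath is on daylight time, UTC+11:30.
14:15 Othath − 11h30m = 02:45 UTC.
At the standard offset (UTC−06:45), 02:45 UTC − 6h45m = 20:00 Pelora Standard Time standard time (rolling into the previous day, 22 March 2029).
Daylight saving runs 8 April – 11 November; the standard-time date in Pelora Standard Time, 22 March 2029, is outside that window, so Pelora Standard Time is on standard time at UTC−06:45.
02:45 UTC − 6h45m = 20:00 Pelora Standard Time (rolling into the previous day, 22 March 2029).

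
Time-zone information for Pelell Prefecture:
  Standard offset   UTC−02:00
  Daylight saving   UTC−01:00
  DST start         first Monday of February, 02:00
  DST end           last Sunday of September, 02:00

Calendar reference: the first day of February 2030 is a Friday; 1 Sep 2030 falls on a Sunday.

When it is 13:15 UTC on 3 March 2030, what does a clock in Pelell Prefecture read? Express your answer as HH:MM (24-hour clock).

12:15

1 February 2030 is a Friday, so the first Monday is February 4.
1 September 2030 is a Sunday, so Sundays fall on 1, 8, 15, 22, 29; the last is September 29.
At the standard offset (UTC−02:00), 13:15 UTC − 2h = 11:15 Pelell Prefecture standard time.
The standard-time date in Pelell Prefecture, 3 March 2030, lies within the daylight-saving period (4 February – 29 September), so Pelell Prefecture is on daylight time, UTC−01:00.
13:15 UTC − 1h = 12:15 local.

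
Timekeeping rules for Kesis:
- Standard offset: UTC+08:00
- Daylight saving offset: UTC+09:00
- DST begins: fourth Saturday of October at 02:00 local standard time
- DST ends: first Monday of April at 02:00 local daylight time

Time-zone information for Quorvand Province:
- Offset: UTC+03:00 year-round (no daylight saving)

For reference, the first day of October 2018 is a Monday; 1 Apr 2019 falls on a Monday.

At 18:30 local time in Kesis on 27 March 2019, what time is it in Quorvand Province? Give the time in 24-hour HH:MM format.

12:30

1 October 2018 is a Monday, so the first Saturday is October 6 and the fourth is October 27.
1 April 2019 is a Monday, so the first Monday is April 1.
27 March 2019 lies within the daylight-saving period (27 October 2018 – 1 April 2019), so Kesis is on daylight time, UTC+09:00.
18:30 Kesis − 9h = 09:30 UTC.
Quorvand Province stays on UTC+03:00 all year.
09:30 UTC + 3h = 12:30 Quorvand Province.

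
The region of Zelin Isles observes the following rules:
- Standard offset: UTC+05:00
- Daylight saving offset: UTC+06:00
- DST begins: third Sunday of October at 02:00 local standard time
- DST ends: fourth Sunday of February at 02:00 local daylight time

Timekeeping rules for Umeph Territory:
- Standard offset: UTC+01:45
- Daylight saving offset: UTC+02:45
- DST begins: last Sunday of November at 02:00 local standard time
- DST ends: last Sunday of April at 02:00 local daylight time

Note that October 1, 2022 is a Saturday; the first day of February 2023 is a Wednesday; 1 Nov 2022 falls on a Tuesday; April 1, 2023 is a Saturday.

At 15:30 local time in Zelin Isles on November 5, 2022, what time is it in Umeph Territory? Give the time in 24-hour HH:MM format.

1 October 2022 is a Saturday, so the first Sunday is October 2 and the third is October 16.
1 February 2023 is a Wednesday, so the first Sunday is February 5 and the fourth is February 26.
November 5, 2022 lies within the daylight-saving period (16 October 2022 – 26 February 2023), so Zelin Isles is on daylight time, UTC+06:00.
15:30 Zelin Isles − 6h = 09:30 UTC.
1 November 2022 is a Tuesday, so Sundays fall on 6, 13, 20, 27; the last is November 27.
1 April 2023 is a Saturday, so Sundays fall on 2, 9, 16, 23, 30; the last is April 30.
At the standard offset (UTC+01:45), 09:30 UTC + 1h45m = 11:15 Umeph Territory standard time.
The standard-time date in Umeph Territory, November 5, 2022, does not fall between 27 November 2022 and 30 April 2023, so daylight saving is not in effect and Umeph Territory is at UTC+01:45.
09:30 UTC + 1h45m = 11:15 Umeph Territory.

11:15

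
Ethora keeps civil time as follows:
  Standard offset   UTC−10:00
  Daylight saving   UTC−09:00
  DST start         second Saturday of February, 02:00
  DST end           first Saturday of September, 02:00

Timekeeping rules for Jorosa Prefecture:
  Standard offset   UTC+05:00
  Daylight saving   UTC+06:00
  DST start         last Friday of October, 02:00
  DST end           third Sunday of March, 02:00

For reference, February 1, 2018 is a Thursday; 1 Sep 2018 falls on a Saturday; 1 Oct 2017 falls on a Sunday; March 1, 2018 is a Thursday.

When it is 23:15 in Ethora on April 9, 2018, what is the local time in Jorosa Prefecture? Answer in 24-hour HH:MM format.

13:15

1 February 2018 is a Thursday, so the first Saturday is February 3 and the second is February 10.
1 September 2018 is a Saturday, so the first Saturday is September 1.
Daylight saving runs 10 February – 1 September; April 9, 2018 is inside that window, so Ethora is at UTC−09:00.
23:15 Ethora + 9h = 08:15 UTC (rolling into the next day, 10 April 2018).
1 October 2017 is a Sunday, so Fridays fall on 6, 13, 20, 27; the last is October 27.
1 March 2018 is a Thursday, so the first Sunday is March 4 and the third is March 18.
At the standard offset (UTC+05:00), 08:15 UTC + 5h = 13:15 Jorosa Prefecture standard time.
Daylight saving runs 27 October 2017 – 18 March 2018; the standard-time date in Jorosa Prefecture, April 10, 2018, is outside that window, so Jorosa Prefecture is on standard time at UTC+05:00.
08:15 UTC + 5h = 13:15 Jorosa Prefecture.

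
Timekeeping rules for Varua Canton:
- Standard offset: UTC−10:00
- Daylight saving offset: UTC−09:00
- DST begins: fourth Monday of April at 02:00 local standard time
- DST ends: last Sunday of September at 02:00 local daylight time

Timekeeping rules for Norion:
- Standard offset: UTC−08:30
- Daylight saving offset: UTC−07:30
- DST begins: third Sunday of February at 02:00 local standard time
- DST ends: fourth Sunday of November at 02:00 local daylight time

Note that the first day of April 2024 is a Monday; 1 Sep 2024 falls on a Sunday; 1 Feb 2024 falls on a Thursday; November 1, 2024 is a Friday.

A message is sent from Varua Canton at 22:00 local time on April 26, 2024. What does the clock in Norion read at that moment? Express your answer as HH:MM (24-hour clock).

1 April 2024 is a Monday, so the first Monday is April 1 and the fourth is April 22.
1 September 2024 is a Sunday, so Sundays fall on 1, 8, 15, 22, 29; the last is September 29.
April 26, 2024 falls between 22 April and 29 September, so daylight saving is in effect and Varua Canton is at UTC−09:00.
22:00 Varua Canton + 9h = 07:00 UTC (rolling into the next day, 27 April 2024).
1 February 2024 is a Thursday, so the first Sunday is February 4 and the third is February 18.
1 November 2024 is a Friday, so the first Sunday is November 3 and the fourth is November 24.
At the standard offset (UTC−08:30), 07:00 UTC − 8h30m = 22:30 Norion standard time (rolling into the previous day, 26 April 2024).
Daylight saving runs 18 February – 24 November; the standard-time date in Norion, April 26, 2024, is inside that window, so Norion is at UTC−07:30.
07:00 UTC − 7h30m = 23:30 Norion (rolling into the previous day, 26 April 2024).

23:30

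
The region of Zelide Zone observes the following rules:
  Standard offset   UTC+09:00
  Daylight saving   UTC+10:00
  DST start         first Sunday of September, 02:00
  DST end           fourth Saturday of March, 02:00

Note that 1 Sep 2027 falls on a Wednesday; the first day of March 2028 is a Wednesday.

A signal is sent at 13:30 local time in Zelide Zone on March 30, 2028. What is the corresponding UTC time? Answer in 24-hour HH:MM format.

04:30

1 September 2027 is a Wednesday, so the first Sunday is September 5.
1 March 2028 is a Wednesday, so the first Saturday is March 4 and the fourth is March 25.
Daylight saving runs 5 September 2027 – 25 March 2028; March 30, 2028 is outside that window, so Zelide Zone is on standard time at UTC+09:00.
13:30 local − 9h = 04:30 UTC.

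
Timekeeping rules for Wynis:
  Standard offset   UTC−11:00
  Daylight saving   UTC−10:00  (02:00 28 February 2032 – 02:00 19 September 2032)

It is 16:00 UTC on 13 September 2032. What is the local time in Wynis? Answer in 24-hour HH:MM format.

06:00

At the standard offset (UTC−11:00), 16:00 UTC − 11h = 05:00 Wynis standard time.
The standard-time date in Wynis, 13 September 2032, falls between 28 February and 19 September, so daylight saving is in effect and Wynis is at UTC−10:00.
16:00 UTC − 10h = 06:00 local.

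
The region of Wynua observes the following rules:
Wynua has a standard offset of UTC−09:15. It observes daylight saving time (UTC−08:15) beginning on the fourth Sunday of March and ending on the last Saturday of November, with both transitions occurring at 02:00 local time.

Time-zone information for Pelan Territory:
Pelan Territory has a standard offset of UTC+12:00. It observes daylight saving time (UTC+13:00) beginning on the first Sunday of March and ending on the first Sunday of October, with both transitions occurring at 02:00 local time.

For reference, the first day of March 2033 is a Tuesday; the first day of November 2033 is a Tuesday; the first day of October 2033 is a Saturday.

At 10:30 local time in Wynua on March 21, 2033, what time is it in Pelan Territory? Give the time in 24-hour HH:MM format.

08:45

1 March 2033 is a Tuesday, so the first Sunday is March 6 and the fourth is March 27.
1 November 2033 is a Tuesday, so Saturdays fall on 5, 12, 19, 26; the last is November 26.
March 21, 2033 is outside the daylight-saving period (27 March – 26 November), so Wynua is on standard time, UTC−09:15.
10:30 Wynua + 9h15m = 19:45 UTC.
1 March 2033 is a Tuesday, so the first Sunday is March 6.
1 October 2033 is a Saturday, so the first Sunday is October 2.
At the standard offset (UTC+12:00), 19:45 UTC + 12h = 07:45 Pelan Territory standard time (rolling into the next day, 22 March 2033).
The standard-time date in Pelan Territory, March 22, 2033, lies within the daylight-saving period (6 March – 2 October), so Pelan Territory is on daylight time, UTC+13:00.
19:45 UTC + 13h = 08:45 Pelan Territory (rolling into the next day, 22 March 2033).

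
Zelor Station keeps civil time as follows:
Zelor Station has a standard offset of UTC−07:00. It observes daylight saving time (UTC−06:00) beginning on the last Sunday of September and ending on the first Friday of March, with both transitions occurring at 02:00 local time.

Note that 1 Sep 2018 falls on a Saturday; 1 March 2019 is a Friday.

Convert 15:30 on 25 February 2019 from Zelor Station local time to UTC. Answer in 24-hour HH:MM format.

21:30

1 September 2018 is a Saturday, so Sundays fall on 2, 9, 16, 23, 30; the last is September 30.
1 March 2019 is a Friday, so the first Friday is March 1.
Daylight saving runs 30 September 2018 – 1 March 2019; 25 February 2019 is inside that window, so Zelor Station is at UTC−06:00.
15:30 local + 6h = 21:30 UTC.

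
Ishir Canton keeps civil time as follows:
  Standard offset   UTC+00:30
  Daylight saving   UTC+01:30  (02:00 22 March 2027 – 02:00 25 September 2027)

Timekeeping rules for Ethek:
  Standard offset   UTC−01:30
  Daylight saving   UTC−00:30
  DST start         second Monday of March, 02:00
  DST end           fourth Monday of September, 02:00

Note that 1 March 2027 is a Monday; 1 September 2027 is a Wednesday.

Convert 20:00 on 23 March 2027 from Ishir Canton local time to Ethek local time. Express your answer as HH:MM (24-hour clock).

23 March 2027 falls between 22 March and 25 September, so daylight saving is in effect and Ishir Canton is at UTC+01:30.
20:00 Ishir Canton − 1h30m = 18:30 UTC.
1 March 2027 is a Monday, so the first Monday is March 1 and the second is March 8.
1 September 2027 is a Wednesday, so the first Monday is September 6 and the fourth is September 27.
At the standard offset (UTC−01:30), 18:30 UTC − 1h30m = 17:00 Ethek standard time.
Daylight saving runs 8 March – 27 September; the standard-time date in Ethek, 23 March 2027, is inside that window, so Ethek is at UTC−00:30.
18:30 UTC − 0h30m = 18:00 Ethek.

18:00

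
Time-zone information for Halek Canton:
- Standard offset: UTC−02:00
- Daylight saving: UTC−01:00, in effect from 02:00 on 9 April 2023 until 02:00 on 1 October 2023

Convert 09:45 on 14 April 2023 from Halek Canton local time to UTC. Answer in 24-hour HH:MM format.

10:45

Daylight saving runs 9 April – 1 October; 14 April 2023 is inside that window, so Halek Canton is at UTC−01:00.
09:45 local + 1h = 10:45 UTC.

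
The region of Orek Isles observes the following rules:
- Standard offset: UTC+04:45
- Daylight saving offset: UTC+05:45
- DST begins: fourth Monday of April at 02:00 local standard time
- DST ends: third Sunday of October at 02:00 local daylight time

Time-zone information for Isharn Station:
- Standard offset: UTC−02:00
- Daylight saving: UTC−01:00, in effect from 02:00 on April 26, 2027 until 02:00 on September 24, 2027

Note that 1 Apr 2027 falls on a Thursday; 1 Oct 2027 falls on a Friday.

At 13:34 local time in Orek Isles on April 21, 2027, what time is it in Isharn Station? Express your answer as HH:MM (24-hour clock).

1 April 2027 is a Thursday, so the first Monday is April 5 and the fourth is April 26.
1 October 2027 is a Friday, so the first Sunday is October 3 and the third is October 17.
April 21, 2027 is outside the daylight-saving period (26 April – 17 October), so Orek Isles is on standard time, UTC+04:45.
13:34 Orek Isles − 4h45m = 08:49 UTC.
At the standard offset (UTC−02:00), 08:49 UTC − 2h = 06:49 Isharn Station standard time.
The standard-time date in Isharn Station, April 21, 2027, does not fall between 26 April and 24 September, so daylight saving is not in effect and Isharn Station is at UTC−02:00.
08:49 UTC − 2h = 06:49 Isharn Station.

06:49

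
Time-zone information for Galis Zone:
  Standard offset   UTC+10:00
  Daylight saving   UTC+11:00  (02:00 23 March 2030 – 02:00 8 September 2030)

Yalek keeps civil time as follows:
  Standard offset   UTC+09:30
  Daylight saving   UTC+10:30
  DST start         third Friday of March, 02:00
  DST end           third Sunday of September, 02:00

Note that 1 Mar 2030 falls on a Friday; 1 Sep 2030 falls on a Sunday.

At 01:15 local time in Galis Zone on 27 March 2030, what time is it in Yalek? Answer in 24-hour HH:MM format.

Daylight saving runs 23 March – 8 September; 27 March 2030 is inside that window, so Galis Zone is at UTC+11:00.
01:15 Galis Zone − 11h = 14:15 UTC (rolling into the previous day, 26 March 2030).
1 March 2030 is a Friday, so the first Friday is March 1 and the third is March 15.
1 September 2030 is a Sunday, so the first Sunday is September 1 and the third is September 15.
At the standard offset (UTC+09:30), 14:15 UTC + 9h30m = 23:45 Yalek standard time.
The standard-time date in Yalek, 26 March 2030, lies within the daylight-saving period (15 March – 15 September), so Yalek is on daylight time, UTC+10:30.
14:15 UTC + 10h30m = 00:45 Yalek (rolling into the next day, 27 March 2030).

00:45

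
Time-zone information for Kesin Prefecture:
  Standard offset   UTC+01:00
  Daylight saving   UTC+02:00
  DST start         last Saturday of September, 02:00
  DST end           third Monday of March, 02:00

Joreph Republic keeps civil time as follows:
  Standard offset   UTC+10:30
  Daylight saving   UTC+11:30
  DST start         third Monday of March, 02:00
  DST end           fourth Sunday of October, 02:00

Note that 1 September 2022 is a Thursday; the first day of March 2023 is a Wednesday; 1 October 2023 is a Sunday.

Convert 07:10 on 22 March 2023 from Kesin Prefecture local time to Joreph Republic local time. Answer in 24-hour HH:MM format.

17:40

1 September 2022 is a Thursday, so Saturdays fall on 3, 10, 17, 24; the last is September 24.
1 March 2023 is a Wednesday, so the first Monday is March 6 and the third is March 20.
Daylight saving runs 24 September 2022 – 20 March 2023; 22 March 2023 is outside that window, so Kesin Prefecture is on standard time at UTC+01:00.
07:10 Kesin Prefecture − 1h = 06:10 UTC.
1 March 2023 is a Wednesday, so the first Monday is March 6 and the third is March 20.
1 October 2023 is a Sunday, so the first Sunday is October 1 and the fourth is October 22.
At the standard offset (UTC+10:30), 06:10 UTC + 10h30m = 16:40 Joreph Republic standard time.
Daylight saving runs 20 March – 22 October; the standard-time date in Joreph Republic, 22 March 2023, is inside that window, so Joreph Republic is at UTC+11:30.
06:10 UTC + 11h30m = 17:40 Joreph Republic.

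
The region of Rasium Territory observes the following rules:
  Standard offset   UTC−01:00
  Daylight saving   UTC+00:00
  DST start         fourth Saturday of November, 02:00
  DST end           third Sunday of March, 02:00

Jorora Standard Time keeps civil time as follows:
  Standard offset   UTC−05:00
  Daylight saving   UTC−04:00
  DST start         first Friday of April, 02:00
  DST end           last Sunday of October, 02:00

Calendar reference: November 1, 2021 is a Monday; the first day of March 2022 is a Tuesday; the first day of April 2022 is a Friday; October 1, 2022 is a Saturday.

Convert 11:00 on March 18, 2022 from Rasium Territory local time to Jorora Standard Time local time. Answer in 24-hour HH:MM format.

1 November 2021 is a Monday, so the first Saturday is November 6 and the fourth is November 27.
1 March 2022 is a Tuesday, so the first Sunday is March 6 and the third is March 20.
March 18, 2022 lies within the daylight-saving period (27 November 2021 – 20 March 2022), so Rasium Territory is on daylight time, UTC+00:00.
11:00 Rasium Territory − 0h = 11:00 UTC.
1 April 2022 is a Friday, so the first Friday is April 1.
1 October 2022 is a Saturday, so Sundays fall on 2, 9, 16, 23, 30; the last is October 30.
At the standard offset (UTC−05:00), 11:00 UTC − 5h = 06:00 Jorora Standard Time standard time.
Daylight saving runs 1 April – 30 October; the standard-time date in Jorora Standard Time, March 18, 2022, is outside that window, so Jorora Standard Time is on standard time at UTC−05:00.
11:00 UTC − 5h = 06:00 Jorora Standard Time.

06:00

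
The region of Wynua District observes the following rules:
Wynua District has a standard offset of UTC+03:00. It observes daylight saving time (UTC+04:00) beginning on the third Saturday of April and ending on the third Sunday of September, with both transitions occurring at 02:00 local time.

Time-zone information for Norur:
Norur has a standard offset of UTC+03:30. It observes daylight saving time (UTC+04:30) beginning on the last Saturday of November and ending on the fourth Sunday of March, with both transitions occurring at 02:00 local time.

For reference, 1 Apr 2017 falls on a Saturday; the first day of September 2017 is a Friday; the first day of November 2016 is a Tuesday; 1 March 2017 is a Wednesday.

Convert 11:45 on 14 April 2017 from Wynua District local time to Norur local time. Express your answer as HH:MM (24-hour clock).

1 April 2017 is a Saturday, so the first Saturday is April 1 and the third is April 15.
1 September 2017 is a Friday, so the first Sunday is September 3 and the third is September 17.
Daylight saving runs 15 April – 17 September; 14 April 2017 is outside that window, so Wynua District is on standard time at UTC+03:00.
11:45 Wynua District − 3h = 08:45 UTC.
1 November 2016 is a Tuesday, so Saturdays fall on 5, 12, 19, 26; the last is November 26.
1 March 2017 is a Wednesday, so the first Sunday is March 5 and the fourth is March 26.
At the standard offset (UTC+03:30), 08:45 UTC + 3h30m = 12:15 Norur standard time.
The standard-time date in Norur, 14 April 2017, is outside the daylight-saving period (26 November 2016 – 26 March 2017), so Norur is on standard time, UTC+03:30.
08:45 UTC + 3h30m = 12:15 Norur.

12:15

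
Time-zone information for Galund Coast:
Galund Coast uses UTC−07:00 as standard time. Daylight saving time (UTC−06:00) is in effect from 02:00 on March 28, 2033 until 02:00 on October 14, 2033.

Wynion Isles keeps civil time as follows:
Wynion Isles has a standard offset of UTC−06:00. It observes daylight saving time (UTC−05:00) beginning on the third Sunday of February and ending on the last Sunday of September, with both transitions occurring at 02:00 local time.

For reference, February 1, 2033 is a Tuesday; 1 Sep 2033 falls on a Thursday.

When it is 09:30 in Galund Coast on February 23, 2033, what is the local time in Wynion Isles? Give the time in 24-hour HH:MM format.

11:30

Daylight saving runs 28 March – 14 October; February 23, 2033 is outside that window, so Galund Coast is on standard time at UTC−07:00.
09:30 Galund Coast + 7h = 16:30 UTC.
1 February 2033 is a Tuesday, so the first Sunday is February 6 and the third is February 20.
1 September 2033 is a Thursday, so Sundays fall on 4, 11, 18, 25; the last is September 25.
At the standard offset (UTC−06:00), 16:30 UTC − 6h = 10:30 Wynion Isles standard time.
The standard-time date in Wynion Isles, February 23, 2033, falls between 20 February and 25 September, so daylight saving is in effect and Wynion Isles is at UTC−05:00.
16:30 UTC − 5h = 11:30 Wynion Isles.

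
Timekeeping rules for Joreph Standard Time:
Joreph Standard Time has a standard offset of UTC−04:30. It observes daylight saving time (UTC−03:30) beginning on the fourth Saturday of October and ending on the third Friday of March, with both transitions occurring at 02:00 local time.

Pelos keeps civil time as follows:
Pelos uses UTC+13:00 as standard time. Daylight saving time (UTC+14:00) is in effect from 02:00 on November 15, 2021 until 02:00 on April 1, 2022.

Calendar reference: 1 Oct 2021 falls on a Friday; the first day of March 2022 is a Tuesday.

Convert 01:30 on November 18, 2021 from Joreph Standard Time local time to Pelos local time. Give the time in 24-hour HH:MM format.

1 October 2021 is a Friday, so the first Saturday is October 2 and the fourth is October 23.
1 March 2022 is a Tuesday, so the first Friday is March 4 and the third is March 18.
November 18, 2021 falls between 23 October 2021 and 18 March 2022, so daylight saving is in effect and Joreph Standard Time is at UTC−03:30.
01:30 Joreph Standard Time + 3h30m = 05:00 UTC.
At the standard offset (UTC+13:00), 05:00 UTC + 13h = 18:00 Pelos standard time.
The standard-time date in Pelos, November 18, 2021, lies within the daylight-saving period (15 November 2021 – 1 April 2022), so Pelos is on daylight time, UTC+14:00.
05:00 UTC + 14h = 19:00 Pelos.

19:00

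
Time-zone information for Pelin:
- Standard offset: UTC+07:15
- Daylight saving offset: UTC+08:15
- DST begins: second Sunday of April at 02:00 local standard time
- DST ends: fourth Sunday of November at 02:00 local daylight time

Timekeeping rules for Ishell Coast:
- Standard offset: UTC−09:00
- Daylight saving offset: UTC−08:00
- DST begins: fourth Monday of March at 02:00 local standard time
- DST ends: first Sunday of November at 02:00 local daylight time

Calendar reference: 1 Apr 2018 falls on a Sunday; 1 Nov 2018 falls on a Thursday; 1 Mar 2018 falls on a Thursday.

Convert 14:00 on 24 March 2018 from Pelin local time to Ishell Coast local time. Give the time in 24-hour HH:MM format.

1 April 2018 is a Sunday, so the first Sunday is April 1 and the second is April 8.
1 November 2018 is a Thursday, so the first Sunday is November 4 and the fourth is November 25.
24 March 2018 is outside the daylight-saving period (8 April – 25 November), so Pelin is on standard time, UTC+07:15.
14:00 Pelin − 7h15m = 06:45 UTC.
1 March 2018 is a Thursday, so the first Monday is March 5 and the fourth is March 26.
1 November 2018 is a Thursday, so the first Sunday is November 4.
At the standard offset (UTC−09:00), 06:45 UTC − 9h = 21:45 Ishell Coast standard time (rolling into the previous day, 23 March 2018).
The standard-time date in Ishell Coast, 23 March 2018, does not fall between 26 March and 4 November, so daylight saving is not in effect and Ishell Coast is at UTC−09:00.
06:45 UTC − 9h = 21:45 Ishell Coast (rolling into the previous day, 23 March 2018).

21:45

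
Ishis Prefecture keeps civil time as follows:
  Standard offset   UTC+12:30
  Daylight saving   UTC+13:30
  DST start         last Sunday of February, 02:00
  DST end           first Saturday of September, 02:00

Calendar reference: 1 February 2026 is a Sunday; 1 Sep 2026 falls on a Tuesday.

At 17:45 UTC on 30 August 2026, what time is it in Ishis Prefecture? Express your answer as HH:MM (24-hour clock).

1 February 2026 is a Sunday, so Sundays fall on 1, 8, 15, 22; the last is February 22.
1 September 2026 is a Tuesday, so the first Saturday is September 5.
At the standard offset (UTC+12:30), 17:45 UTC + 12h30m = 06:15 Ishis Prefecture standard time (rolling into the next day, 31 August 2026).
The standard-time date in Ishis Prefecture, 31 August 2026, falls between 22 February and 5 September, so daylight saving is in effect and Ishis Prefecture is at UTC+13:30.
17:45 UTC + 13h30m = 07:15 local (rolling into the next day, 31 August 2026).

07:15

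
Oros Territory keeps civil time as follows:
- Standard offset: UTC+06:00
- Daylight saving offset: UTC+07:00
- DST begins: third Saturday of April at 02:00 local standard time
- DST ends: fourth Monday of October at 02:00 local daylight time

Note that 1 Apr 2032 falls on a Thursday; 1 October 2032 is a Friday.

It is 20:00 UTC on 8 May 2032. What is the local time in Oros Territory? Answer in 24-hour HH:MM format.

1 April 2032 is a Thursday, so the first Saturday is April 3 and the third is April 17.
1 October 2032 is a Friday, so the first Monday is October 4 and the fourth is October 25.
At the standard offset (UTC+06:00), 20:00 UTC + 6h = 02:00 Oros Territory standard time (rolling into the next day, 9 May 2032).
The standard-time date in Oros Territory, 9 May 2032, falls between 17 April and 25 October, so daylight saving is in effect and Oros Territory is at UTC+07:00.
20:00 UTC + 7h = 03:00 local (rolling into the next day, 9 May 2032).

03:00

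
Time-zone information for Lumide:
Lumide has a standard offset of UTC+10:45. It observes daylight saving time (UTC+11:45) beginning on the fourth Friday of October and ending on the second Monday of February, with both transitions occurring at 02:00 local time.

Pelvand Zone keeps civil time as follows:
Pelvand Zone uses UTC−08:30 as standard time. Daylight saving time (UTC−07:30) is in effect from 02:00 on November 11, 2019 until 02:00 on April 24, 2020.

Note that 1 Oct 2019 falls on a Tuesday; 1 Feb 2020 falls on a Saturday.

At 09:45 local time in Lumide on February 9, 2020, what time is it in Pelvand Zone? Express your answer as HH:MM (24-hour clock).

1 October 2019 is a Tuesday, so the first Friday is October 4 and the fourth is October 25.
1 February 2020 is a Saturday, so the first Monday is February 3 and the second is February 10.
Daylight saving runs 25 October 2019 – 10 February 2020; February 9, 2020 is inside that window, so Lumide is at UTC+11:45.
09:45 Lumide − 11h45m = 22:00 UTC (rolling into the previous day, 8 February 2020).
At the standard offset (UTC−08:30), 22:00 UTC − 8h30m = 13:30 Pelvand Zone standard time.
The standard-time date in Pelvand Zone, February 8, 2020, falls between 11 November 2019 and 24 April 2020, so daylight saving is in effect and Pelvand Zone is at UTC−07:30.
22:00 UTC − 7h30m = 14:30 Pelvand Zone.

14:30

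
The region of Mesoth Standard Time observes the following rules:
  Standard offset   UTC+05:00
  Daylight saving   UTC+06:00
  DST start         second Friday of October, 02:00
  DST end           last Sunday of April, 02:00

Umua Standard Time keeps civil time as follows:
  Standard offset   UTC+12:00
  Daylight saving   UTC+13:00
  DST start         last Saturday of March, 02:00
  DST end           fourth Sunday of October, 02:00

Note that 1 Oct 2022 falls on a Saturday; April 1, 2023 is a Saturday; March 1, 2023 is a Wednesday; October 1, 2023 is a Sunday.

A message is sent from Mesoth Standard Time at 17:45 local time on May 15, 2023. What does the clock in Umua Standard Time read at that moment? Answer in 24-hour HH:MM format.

1 October 2022 is a Saturday, so the first Friday is October 7 and the second is October 14.
1 April 2023 is a Saturday, so Sundays fall on 2, 9, 16, 23, 30; the last is April 30.
May 15, 2023 does not fall between 14 October 2022 and 30 April 2023, so daylight saving is not in effect and Mesoth Standard Time is at UTC+05:00.
17:45 Mesoth Standard Time − 5h = 12:45 UTC.
1 March 2023 is a Wednesday, so Saturdays fall on 4, 11, 18, 25; the last is March 25.
1 October 2023 is a Sunday, so the first Sunday is October 1 and the fourth is October 22.
At the standard offset (UTC+12:00), 12:45 UTC + 12h = 00:45 Umua Standard Time standard time (rolling into the next day, 16 May 2023).
The standard-time date in Umua Standard Time, May 16, 2023, falls between 25 March and 22 October, so daylight saving is in effect and Umua Standard Time is at UTC+13:00.
12:45 UTC + 13h = 01:45 Umua Standard Time (rolling into the next day, 16 May 2023).

01:45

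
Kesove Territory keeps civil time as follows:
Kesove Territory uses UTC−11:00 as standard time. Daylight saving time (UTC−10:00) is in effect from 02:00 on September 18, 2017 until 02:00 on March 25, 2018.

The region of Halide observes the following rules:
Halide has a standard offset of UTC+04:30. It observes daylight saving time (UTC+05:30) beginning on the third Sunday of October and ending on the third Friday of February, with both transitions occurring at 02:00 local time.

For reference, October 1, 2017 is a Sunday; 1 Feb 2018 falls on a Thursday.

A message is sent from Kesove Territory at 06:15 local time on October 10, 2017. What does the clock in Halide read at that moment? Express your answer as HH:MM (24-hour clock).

20:45

Daylight saving runs 18 September 2017 – 25 March 2018; October 10, 2017 is inside that window, so Kesove Territory is at UTC−10:00.
06:15 Kesove Territory + 10h = 16:15 UTC.
1 October 2017 is a Sunday, so the first Sunday is October 1 and the third is October 15.
1 February 2018 is a Thursday, so the first Friday is February 2 and the third is February 16.
At the standard offset (UTC+04:30), 16:15 UTC + 4h30m = 20:45 Halide standard time.
The standard-time date in Halide, October 10, 2017, is outside the daylight-saving period (15 October 2017 – 16 February 2018), so Halide is on standard time, UTC+04:30.
16:15 UTC + 4h30m = 20:45 Halide.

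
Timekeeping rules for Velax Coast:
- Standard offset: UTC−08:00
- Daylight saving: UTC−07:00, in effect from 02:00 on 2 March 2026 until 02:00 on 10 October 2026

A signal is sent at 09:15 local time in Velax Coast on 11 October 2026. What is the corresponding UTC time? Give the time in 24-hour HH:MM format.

11 October 2026 does not fall between 2 March and 10 October, so daylight saving is not in effect and Velax Coast is at UTC−08:00.
09:15 local + 8h = 17:15 UTC.

17:15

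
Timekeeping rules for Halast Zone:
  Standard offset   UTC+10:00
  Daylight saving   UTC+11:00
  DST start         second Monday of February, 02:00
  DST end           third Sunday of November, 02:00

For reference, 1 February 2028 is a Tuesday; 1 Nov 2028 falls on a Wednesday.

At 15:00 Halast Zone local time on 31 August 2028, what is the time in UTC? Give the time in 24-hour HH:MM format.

04:00

1 February 2028 is a Tuesday, so the first Monday is February 7 and the second is February 14.
1 November 2028 is a Wednesday, so the first Sunday is November 5 and the third is November 19.
Daylight saving runs 14 February – 19 November; 31 August 2028 is inside that window, so Halast Zone is at UTC+11:00.
15:00 local − 11h = 04:00 UTC.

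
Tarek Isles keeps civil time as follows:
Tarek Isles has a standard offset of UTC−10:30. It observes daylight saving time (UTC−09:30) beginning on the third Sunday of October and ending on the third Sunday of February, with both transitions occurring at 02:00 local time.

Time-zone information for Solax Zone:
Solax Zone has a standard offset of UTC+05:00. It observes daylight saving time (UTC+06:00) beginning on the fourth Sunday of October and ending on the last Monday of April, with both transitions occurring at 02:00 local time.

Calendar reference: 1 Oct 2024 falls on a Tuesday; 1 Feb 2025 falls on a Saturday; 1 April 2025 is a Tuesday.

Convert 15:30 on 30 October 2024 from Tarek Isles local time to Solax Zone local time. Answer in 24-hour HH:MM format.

07:00

1 October 2024 is a Tuesday, so the first Sunday is October 6 and the third is October 20.
1 February 2025 is a Saturday, so the first Sunday is February 2 and the third is February 16.
30 October 2024 lies within the daylight-saving period (20 October 2024 – 16 February 2025), so Tarek Isles is on daylight time, UTC−09:30.
15:30 Tarek Isles + 9h30m = 01:00 UTC (rolling into the next day, 31 October 2024).
1 October 2024 is a Tuesday, so the first Sunday is October 6 and the fourth is October 27.
1 April 2025 is a Tuesday, so Mondays fall on 7, 14, 21, 28; the last is April 28.
At the standard offset (UTC+05:00), 01:00 UTC + 5h = 06:00 Solax Zone standard time.
The standard-time date in Solax Zone, 31 October 2024, falls between 27 October 2024 and 28 April 2025, so daylight saving is in effect and Solax Zone is at UTC+06:00.
01:00 UTC + 6h = 07:00 Solax Zone.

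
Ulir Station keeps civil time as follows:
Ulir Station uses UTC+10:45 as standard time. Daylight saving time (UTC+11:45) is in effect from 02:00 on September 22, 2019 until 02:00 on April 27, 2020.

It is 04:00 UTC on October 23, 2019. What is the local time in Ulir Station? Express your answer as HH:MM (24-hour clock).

15:45

At the standard offset (UTC+10:45), 04:00 UTC + 10h45m = 14:45 Ulir Station standard time.
Daylight saving runs 22 September 2019 – 27 April 2020; the standard-time date in Ulir Station, October 23, 2019, is inside that window, so Ulir Station is at UTC+11:45.
04:00 UTC + 11h45m = 15:45 local.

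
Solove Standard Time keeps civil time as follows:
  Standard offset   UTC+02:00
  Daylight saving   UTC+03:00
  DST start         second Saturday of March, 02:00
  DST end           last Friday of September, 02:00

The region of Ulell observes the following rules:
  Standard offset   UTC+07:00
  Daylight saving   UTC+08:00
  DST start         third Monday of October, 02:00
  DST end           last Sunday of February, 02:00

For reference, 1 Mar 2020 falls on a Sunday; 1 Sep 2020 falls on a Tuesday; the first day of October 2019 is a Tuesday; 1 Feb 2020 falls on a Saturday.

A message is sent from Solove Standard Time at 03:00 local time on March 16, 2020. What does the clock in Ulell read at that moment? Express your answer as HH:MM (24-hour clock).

07:00

1 March 2020 is a Sunday, so the first Saturday is March 7 and the second is March 14.
1 September 2020 is a Tuesday, so Fridays fall on 4, 11, 18, 25; the last is September 25.
Daylight saving runs 14 March – 25 September; March 16, 2020 is inside that window, so Solove Standard Time is at UTC+03:00.
03:00 Solove Standard Time − 3h = 00:00 UTC.
1 October 2019 is a Tuesday, so the first Monday is October 7 and the third is October 21.
1 February 2020 is a Saturday, so Sundays fall on 2, 9, 16, 23; the last is February 23.
At the standard offset (UTC+07:00), 00:00 UTC + 7h = 07:00 Ulell standard time.
The standard-time date in Ulell, March 16, 2020, is outside the daylight-saving period (21 October 2019 – 23 February 2020), so Ulell is on standard time, UTC+07:00.
00:00 UTC + 7h = 07:00 Ulell.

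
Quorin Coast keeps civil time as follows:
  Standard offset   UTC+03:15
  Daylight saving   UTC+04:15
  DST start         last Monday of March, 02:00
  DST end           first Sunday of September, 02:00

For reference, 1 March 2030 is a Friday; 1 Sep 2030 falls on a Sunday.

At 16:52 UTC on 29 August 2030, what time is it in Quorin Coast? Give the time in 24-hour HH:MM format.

21:07

1 March 2030 is a Friday, so Mondays fall on 4, 11, 18, 25; the last is March 25.
1 September 2030 is a Sunday, so the first Sunday is September 1.
At the standard offset (UTC+03:15), 16:52 UTC + 3h15m = 20:07 Quorin Coast standard time.
Daylight saving runs 25 March – 1 September; the standard-time date in Quorin Coast, 29 August 2030, is inside that window, so Quorin Coast is at UTC+04:15.
16:52 UTC + 4h15m = 21:07 local.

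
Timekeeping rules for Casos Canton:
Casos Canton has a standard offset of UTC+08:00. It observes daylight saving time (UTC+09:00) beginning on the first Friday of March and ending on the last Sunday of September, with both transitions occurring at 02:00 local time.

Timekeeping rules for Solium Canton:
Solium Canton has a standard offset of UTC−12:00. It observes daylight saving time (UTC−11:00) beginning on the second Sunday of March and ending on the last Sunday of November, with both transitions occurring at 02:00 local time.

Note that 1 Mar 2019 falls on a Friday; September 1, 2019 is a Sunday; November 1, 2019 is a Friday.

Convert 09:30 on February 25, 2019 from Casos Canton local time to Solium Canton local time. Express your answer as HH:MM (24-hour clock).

13:30

1 March 2019 is a Friday, so the first Friday is March 1.
1 September 2019 is a Sunday, so Sundays fall on 1, 8, 15, 22, 29; the last is September 29.
February 25, 2019 does not fall between 1 March and 29 September, so daylight saving is not in effect and Casos Canton is at UTC+08:00.
09:30 Casos Canton − 8h = 01:30 UTC.
1 March 2019 is a Friday, so the first Sunday is March 3 and the second is March 10.
1 November 2019 is a Friday, so Sundays fall on 3, 10, 17, 24; the last is November 24.
At the standard offset (UTC−12:00), 01:30 UTC − 12h = 13:30 Solium Canton standard time (rolling into the previous day, 24 February 2019).
The standard-time date in Solium Canton, February 24, 2019, does not fall between 10 March and 24 November, so daylight saving is not in effect and Solium Canton is at UTC−12:00.
01:30 UTC − 12h = 13:30 Solium Canton (rolling into the previous day, 24 February 2019).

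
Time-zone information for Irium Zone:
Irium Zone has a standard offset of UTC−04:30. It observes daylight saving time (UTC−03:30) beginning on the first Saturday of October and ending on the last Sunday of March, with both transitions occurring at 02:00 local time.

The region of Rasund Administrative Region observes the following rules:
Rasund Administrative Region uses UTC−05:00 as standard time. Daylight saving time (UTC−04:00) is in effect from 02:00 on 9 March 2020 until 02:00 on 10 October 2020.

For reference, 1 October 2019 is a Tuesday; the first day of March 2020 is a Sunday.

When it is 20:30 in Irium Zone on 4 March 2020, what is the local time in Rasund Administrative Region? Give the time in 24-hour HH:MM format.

19:00

1 October 2019 is a Tuesday, so the first Saturday is October 5.
1 March 2020 is a Sunday, so Sundays fall on 1, 8, 15, 22, 29; the last is March 29.
4 March 2020 lies within the daylight-saving period (5 October 2019 – 29 March 2020), so Irium Zone is on daylight time, UTC−03:30.
20:30 Irium Zone + 3h30m = 00:00 UTC (rolling into the next day, 5 March 2020).
At the standard offset (UTC−05:00), 00:00 UTC − 5h = 19:00 Rasund Administrative Region standard time (rolling into the previous day, 4 March 2020).
The standard-time date in Rasund Administrative Region, 4 March 2020, is outside the daylight-saving period (9 March – 10 October), so Rasund Administrative Region is on standard time, UTC−05:00.
00:00 UTC − 5h = 19:00 Rasund Administrative Region (rolling into the previous day, 4 March 2020).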